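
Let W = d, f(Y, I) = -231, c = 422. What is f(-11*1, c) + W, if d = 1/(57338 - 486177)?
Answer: -99061810/428839 ≈ -231.00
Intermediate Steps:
d = -1/428839 (d = 1/(-428839) = -1/428839 ≈ -2.3319e-6)
W = -1/428839 ≈ -2.3319e-6
f(-11*1, c) + W = -231 - 1/428839 = -99061810/428839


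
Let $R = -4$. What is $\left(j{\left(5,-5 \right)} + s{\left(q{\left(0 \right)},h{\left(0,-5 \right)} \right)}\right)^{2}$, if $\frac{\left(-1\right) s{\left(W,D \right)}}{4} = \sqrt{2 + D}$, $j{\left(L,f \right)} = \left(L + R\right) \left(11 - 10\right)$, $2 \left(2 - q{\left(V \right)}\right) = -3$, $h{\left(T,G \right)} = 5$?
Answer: $113 - 8 \sqrt{7} \approx 91.834$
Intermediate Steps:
$q{\left(V \right)} = \frac{7}{2}$ ($q{\left(V \right)} = 2 - - \frac{3}{2} = 2 + \frac{3}{2} = \frac{7}{2}$)
$j{\left(L,f \right)} = -4 + L$ ($j{\left(L,f \right)} = \left(L - 4\right) \left(11 - 10\right) = \left(-4 + L\right) 1 = -4 + L$)
$s{\left(W,D \right)} = - 4 \sqrt{2 + D}$
$\left(j{\left(5,-5 \right)} + s{\left(q{\left(0 \right)},h{\left(0,-5 \right)} \right)}\right)^{2} = \left(\left(-4 + 5\right) - 4 \sqrt{2 + 5}\right)^{2} = \left(1 - 4 \sqrt{7}\right)^{2}$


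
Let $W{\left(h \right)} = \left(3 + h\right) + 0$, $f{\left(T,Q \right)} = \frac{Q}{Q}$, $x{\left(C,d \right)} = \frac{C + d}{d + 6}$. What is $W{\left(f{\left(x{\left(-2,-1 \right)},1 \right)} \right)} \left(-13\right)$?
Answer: $-52$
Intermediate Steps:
$x{\left(C,d \right)} = \frac{C + d}{6 + d}$
$f{\left(T,Q \right)} = 1$
$W{\left(h \right)} = 3 + h$
$W{\left(f{\left(x{\left(-2,-1 \right)},1 \right)} \right)} \left(-13\right) = \left(3 + 1\right) \left(-13\right) = 4 \left(-13\right) = -52$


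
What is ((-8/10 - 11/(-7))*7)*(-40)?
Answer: -216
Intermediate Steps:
((-8/10 - 11/(-7))*7)*(-40) = ((-8*⅒ - 11*(-⅐))*7)*(-40) = ((-⅘ + 11/7)*7)*(-40) = ((27/35)*7)*(-40) = (27/5)*(-40) = -216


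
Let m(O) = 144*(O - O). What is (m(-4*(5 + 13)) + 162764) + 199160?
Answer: 361924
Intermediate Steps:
m(O) = 0 (m(O) = 144*0 = 0)
(m(-4*(5 + 13)) + 162764) + 199160 = (0 + 162764) + 199160 = 162764 + 199160 = 361924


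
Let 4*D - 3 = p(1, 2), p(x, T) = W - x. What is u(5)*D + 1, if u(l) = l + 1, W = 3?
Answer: 17/2 ≈ 8.5000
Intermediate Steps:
u(l) = 1 + l
p(x, T) = 3 - x
D = 5/4 (D = ¾ + (3 - 1*1)/4 = ¾ + (3 - 1)/4 = ¾ + (¼)*2 = ¾ + ½ = 5/4 ≈ 1.2500)
u(5)*D + 1 = (1 + 5)*(5/4) + 1 = 6*(5/4) + 1 = 15/2 + 1 = 17/2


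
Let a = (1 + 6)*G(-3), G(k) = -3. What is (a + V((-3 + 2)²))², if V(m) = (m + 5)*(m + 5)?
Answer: 225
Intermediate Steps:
V(m) = (5 + m)² (V(m) = (5 + m)*(5 + m) = (5 + m)²)
a = -21 (a = (1 + 6)*(-3) = 7*(-3) = -21)
(a + V((-3 + 2)²))² = (-21 + (5 + (-3 + 2)²)²)² = (-21 + (5 + (-1)²)²)² = (-21 + (5 + 1)²)² = (-21 + 6²)² = (-21 + 36)² = 15² = 225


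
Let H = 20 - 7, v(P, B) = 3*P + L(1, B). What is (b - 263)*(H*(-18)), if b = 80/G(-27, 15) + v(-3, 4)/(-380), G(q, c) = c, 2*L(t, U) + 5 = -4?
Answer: 22908561/380 ≈ 60286.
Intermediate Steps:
L(t, U) = -9/2 (L(t, U) = -5/2 + (½)*(-4) = -5/2 - 2 = -9/2)
v(P, B) = -9/2 + 3*P (v(P, B) = 3*P - 9/2 = -9/2 + 3*P)
H = 13
b = 12241/2280 (b = 80/15 + (-9/2 + 3*(-3))/(-380) = 80*(1/15) + (-9/2 - 9)*(-1/380) = 16/3 - 27/2*(-1/380) = 16/3 + 27/760 = 12241/2280 ≈ 5.3689)
(b - 263)*(H*(-18)) = (12241/2280 - 263)*(13*(-18)) = -587399/2280*(-234) = 22908561/380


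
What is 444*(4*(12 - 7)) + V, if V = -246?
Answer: 8634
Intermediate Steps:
444*(4*(12 - 7)) + V = 444*(4*(12 - 7)) - 246 = 444*(4*5) - 246 = 444*20 - 246 = 8880 - 246 = 8634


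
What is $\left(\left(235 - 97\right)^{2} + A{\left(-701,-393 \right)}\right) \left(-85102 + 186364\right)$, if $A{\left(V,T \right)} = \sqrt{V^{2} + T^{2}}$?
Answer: $1928433528 + 506310 \sqrt{25834} \approx 2.0098 \cdot 10^{9}$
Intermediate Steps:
$A{\left(V,T \right)} = \sqrt{T^{2} + V^{2}}$
$\left(\left(235 - 97\right)^{2} + A{\left(-701,-393 \right)}\right) \left(-85102 + 186364\right) = \left(\left(235 - 97\right)^{2} + \sqrt{\left(-393\right)^{2} + \left(-701\right)^{2}}\right) \left(-85102 + 186364\right) = \left(138^{2} + \sqrt{154449 + 491401}\right) 101262 = \left(19044 + \sqrt{645850}\right) 101262 = \left(19044 + 5 \sqrt{25834}\right) 101262 = 1928433528 + 506310 \sqrt{25834}$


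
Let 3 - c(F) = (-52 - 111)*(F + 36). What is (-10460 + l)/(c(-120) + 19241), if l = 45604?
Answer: 4393/694 ≈ 6.3300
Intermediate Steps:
c(F) = 5871 + 163*F (c(F) = 3 - (-52 - 111)*(F + 36) = 3 - (-163)*(36 + F) = 3 - (-5868 - 163*F) = 3 + (5868 + 163*F) = 5871 + 163*F)
(-10460 + l)/(c(-120) + 19241) = (-10460 + 45604)/((5871 + 163*(-120)) + 19241) = 35144/((5871 - 19560) + 19241) = 35144/(-13689 + 19241) = 35144/5552 = 35144*(1/5552) = 4393/694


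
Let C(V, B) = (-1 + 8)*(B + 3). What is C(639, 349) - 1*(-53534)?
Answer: 55998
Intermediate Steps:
C(V, B) = 21 + 7*B (C(V, B) = 7*(3 + B) = 21 + 7*B)
C(639, 349) - 1*(-53534) = (21 + 7*349) - 1*(-53534) = (21 + 2443) + 53534 = 2464 + 53534 = 55998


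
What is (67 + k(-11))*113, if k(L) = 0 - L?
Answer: 8814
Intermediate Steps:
k(L) = -L
(67 + k(-11))*113 = (67 - 1*(-11))*113 = (67 + 11)*113 = 78*113 = 8814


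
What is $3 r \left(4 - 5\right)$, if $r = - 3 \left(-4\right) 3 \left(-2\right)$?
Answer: $216$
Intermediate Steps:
$r = -72$ ($r = - 3 \left(\left(-12\right) \left(-2\right)\right) = \left(-3\right) 24 = -72$)
$3 r \left(4 - 5\right) = 3 \left(-72\right) \left(4 - 5\right) = \left(-216\right) \left(-1\right) = 216$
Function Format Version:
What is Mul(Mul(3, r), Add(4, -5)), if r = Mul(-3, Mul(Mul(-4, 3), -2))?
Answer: 216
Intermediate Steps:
r = -72 (r = Mul(-3, Mul(-12, -2)) = Mul(-3, 24) = -72)
Mul(Mul(3, r), Add(4, -5)) = Mul(Mul(3, -72), Add(4, -5)) = Mul(-216, -1) = 216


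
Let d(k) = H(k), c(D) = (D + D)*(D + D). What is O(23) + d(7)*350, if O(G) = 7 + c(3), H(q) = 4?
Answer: 1443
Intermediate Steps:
c(D) = 4*D² (c(D) = (2*D)*(2*D) = 4*D²)
O(G) = 43 (O(G) = 7 + 4*3² = 7 + 4*9 = 7 + 36 = 43)
d(k) = 4
O(23) + d(7)*350 = 43 + 4*350 = 43 + 1400 = 1443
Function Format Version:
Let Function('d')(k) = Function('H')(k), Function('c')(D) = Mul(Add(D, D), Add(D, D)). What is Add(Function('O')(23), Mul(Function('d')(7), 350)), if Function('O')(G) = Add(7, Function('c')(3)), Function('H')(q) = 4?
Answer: 1443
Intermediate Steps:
Function('c')(D) = Mul(4, Pow(D, 2)) (Function('c')(D) = Mul(Mul(2, D), Mul(2, D)) = Mul(4, Pow(D, 2)))
Function('O')(G) = 43 (Function('O')(G) = Add(7, Mul(4, Pow(3, 2))) = Add(7, Mul(4, 9)) = Add(7, 36) = 43)
Function('d')(k) = 4
Add(Function('O')(23), Mul(Function('d')(7), 350)) = Add(43, Mul(4, 350)) = Add(43, 1400) = 1443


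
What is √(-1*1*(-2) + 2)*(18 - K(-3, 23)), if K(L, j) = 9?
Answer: 18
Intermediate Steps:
√(-1*1*(-2) + 2)*(18 - K(-3, 23)) = √(-1*1*(-2) + 2)*(18 - 1*9) = √(-1*(-2) + 2)*(18 - 9) = √(2 + 2)*9 = √4*9 = 2*9 = 18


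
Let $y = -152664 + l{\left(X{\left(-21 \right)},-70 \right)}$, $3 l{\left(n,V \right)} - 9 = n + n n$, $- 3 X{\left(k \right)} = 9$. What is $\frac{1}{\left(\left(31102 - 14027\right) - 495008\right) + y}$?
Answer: $- \frac{1}{630592} \approx -1.5858 \cdot 10^{-6}$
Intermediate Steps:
$X{\left(k \right)} = -3$ ($X{\left(k \right)} = \left(- \frac{1}{3}\right) 9 = -3$)
$l{\left(n,V \right)} = 3 + \frac{n}{3} + \frac{n^{2}}{3}$ ($l{\left(n,V \right)} = 3 + \frac{n + n n}{3} = 3 + \frac{n + n^{2}}{3} = 3 + \left(\frac{n}{3} + \frac{n^{2}}{3}\right) = 3 + \frac{n}{3} + \frac{n^{2}}{3}$)
$y = -152659$ ($y = -152664 + \left(3 + \frac{1}{3} \left(-3\right) + \frac{\left(-3\right)^{2}}{3}\right) = -152664 + \left(3 - 1 + \frac{1}{3} \cdot 9\right) = -152664 + \left(3 - 1 + 3\right) = -152664 + 5 = -152659$)
$\frac{1}{\left(\left(31102 - 14027\right) - 495008\right) + y} = \frac{1}{\left(\left(31102 - 14027\right) - 495008\right) - 152659} = \frac{1}{\left(17075 - 495008\right) - 152659} = \frac{1}{-477933 - 152659} = \frac{1}{-630592} = - \frac{1}{630592}$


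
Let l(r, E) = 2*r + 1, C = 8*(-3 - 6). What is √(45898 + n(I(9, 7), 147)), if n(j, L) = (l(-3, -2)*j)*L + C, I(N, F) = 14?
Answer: 4*√2221 ≈ 188.51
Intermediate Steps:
C = -72 (C = 8*(-9) = -72)
l(r, E) = 1 + 2*r
n(j, L) = -72 - 5*L*j (n(j, L) = ((1 + 2*(-3))*j)*L - 72 = ((1 - 6)*j)*L - 72 = (-5*j)*L - 72 = -5*L*j - 72 = -72 - 5*L*j)
√(45898 + n(I(9, 7), 147)) = √(45898 + (-72 - 5*147*14)) = √(45898 + (-72 - 10290)) = √(45898 - 10362) = √35536 = 4*√2221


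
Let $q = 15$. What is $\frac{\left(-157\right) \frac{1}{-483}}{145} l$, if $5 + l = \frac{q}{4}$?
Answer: $- \frac{157}{56028} \approx -0.0028022$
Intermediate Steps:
$l = - \frac{5}{4}$ ($l = -5 + \frac{15}{4} = - \frac{5}{4} \approx -1.25$)
$\frac{\left(-157\right) \frac{1}{-483}}{145} l = \frac{\left(-157\right) \frac{1}{-483}}{145} \left(- \frac{5}{4}\right) = \left(-157\right) \left(- \frac{1}{483}\right) \frac{1}{145} \left(- \frac{5}{4}\right) = \frac{157}{483} \cdot \frac{1}{145} \left(- \frac{5}{4}\right) = \frac{157}{70035} \left(- \frac{5}{4}\right) = - \frac{157}{56028}$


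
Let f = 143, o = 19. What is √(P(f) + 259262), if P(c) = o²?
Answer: 3*√28847 ≈ 509.53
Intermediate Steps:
P(c) = 361 (P(c) = 19² = 361)
√(P(f) + 259262) = √(361 + 259262) = √259623 = 3*√28847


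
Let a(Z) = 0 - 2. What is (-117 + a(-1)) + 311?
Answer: 192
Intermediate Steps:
a(Z) = -2
(-117 + a(-1)) + 311 = (-117 - 2) + 311 = -119 + 311 = 192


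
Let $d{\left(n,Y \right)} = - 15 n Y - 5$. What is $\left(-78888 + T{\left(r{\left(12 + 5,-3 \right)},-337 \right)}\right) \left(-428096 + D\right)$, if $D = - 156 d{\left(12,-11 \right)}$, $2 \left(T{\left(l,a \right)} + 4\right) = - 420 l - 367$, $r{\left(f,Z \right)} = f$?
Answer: $60843286518$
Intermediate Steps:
$d{\left(n,Y \right)} = -5 - 15 Y n$ ($d{\left(n,Y \right)} = - 15 Y n - 5 = -5 - 15 Y n$)
$T{\left(l,a \right)} = - \frac{375}{2} - 210 l$ ($T{\left(l,a \right)} = -4 + \frac{- 420 l - 367}{2} = -4 + \frac{-367 - 420 l}{2} = -4 - \left(\frac{367}{2} + 210 l\right) = - \frac{375}{2} - 210 l$)
$D = -308100$ ($D = - 156 \left(-5 - \left(-165\right) 12\right) = - 156 \left(-5 + 1980\right) = \left(-156\right) 1975 = -308100$)
$\left(-78888 + T{\left(r{\left(12 + 5,-3 \right)},-337 \right)}\right) \left(-428096 + D\right) = \left(-78888 - \left(\frac{375}{2} + 210 \left(12 + 5\right)\right)\right) \left(-428096 - 308100\right) = \left(-78888 - \frac{7515}{2}\right) \left(-736196\right) = \left(- \frac{165291}{2}\right) \left(-736196\right) = 60843286518$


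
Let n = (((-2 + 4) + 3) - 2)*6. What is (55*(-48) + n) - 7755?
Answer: -10377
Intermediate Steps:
n = 18 (n = ((2 + 3) - 2)*6 = (5 - 2)*6 = 3*6 = 18)
(55*(-48) + n) - 7755 = (55*(-48) + 18) - 7755 = (-2640 + 18) - 7755 = -2622 - 7755 = -10377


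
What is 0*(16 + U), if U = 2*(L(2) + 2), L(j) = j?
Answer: 0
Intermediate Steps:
U = 8 (U = 2*(2 + 2) = 2*4 = 8)
0*(16 + U) = 0*(16 + 8) = 0*24 = 0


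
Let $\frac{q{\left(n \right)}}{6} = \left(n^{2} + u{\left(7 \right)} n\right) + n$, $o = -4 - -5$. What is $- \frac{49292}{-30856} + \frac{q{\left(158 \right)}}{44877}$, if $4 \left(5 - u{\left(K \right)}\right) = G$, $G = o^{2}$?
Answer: $\frac{83357241}{16484818} \approx 5.0566$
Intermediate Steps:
$o = 1$ ($o = -4 + 5 = 1$)
$G = 1$ ($G = 1^{2} = 1$)
$u{\left(K \right)} = \frac{19}{4}$ ($u{\left(K \right)} = 5 - \frac{1}{4} = \frac{19}{4}$)
$q{\left(n \right)} = 6 n^{2} + \frac{69 n}{2}$ ($q{\left(n \right)} = 6 \left(\left(n^{2} + \frac{19 n}{4}\right) + n\right) = 6 \left(n^{2} + \frac{23 n}{4}\right) = 6 n^{2} + \frac{69 n}{2}$)
$- \frac{49292}{-30856} + \frac{q{\left(158 \right)}}{44877} = - \frac{49292}{-30856} + \frac{\frac{3}{2} \cdot 158 \left(23 + 4 \cdot 158\right)}{44877} = \left(-49292\right) \left(- \frac{1}{30856}\right) + \frac{3}{2} \cdot 158 \left(23 + 632\right) \frac{1}{44877} = \frac{12323}{7714} + \frac{3}{2} \cdot 158 \cdot 655 \cdot \frac{1}{44877} = \frac{12323}{7714} + 155235 \cdot \frac{1}{44877} = \frac{12323}{7714} + \frac{51745}{14959} = \frac{83357241}{16484818}$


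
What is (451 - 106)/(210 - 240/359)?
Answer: 8257/5010 ≈ 1.6481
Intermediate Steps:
(451 - 106)/(210 - 240/359) = 345/(210 - 240*1/359) = 345/(210 - 240/359) = 345/(75150/359) = 345*(359/75150) = 8257/5010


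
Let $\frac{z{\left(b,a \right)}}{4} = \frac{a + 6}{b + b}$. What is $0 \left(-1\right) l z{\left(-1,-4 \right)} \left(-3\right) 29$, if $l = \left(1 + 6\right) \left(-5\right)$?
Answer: $0$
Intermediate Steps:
$l = -35$ ($l = 7 \left(-5\right) = -35$)
$z{\left(b,a \right)} = \frac{2 \left(6 + a\right)}{b}$ ($z{\left(b,a \right)} = 4 \frac{a + 6}{b + b} = 4 \frac{6 + a}{2 b} = \frac{2 \left(6 + a\right)}{b}$)
$0 \left(-1\right) l z{\left(-1,-4 \right)} \left(-3\right) 29 = 0 \left(-1\right) - 35 \frac{2 \left(6 - 4\right)}{-1} \left(-3\right) 29 = 0 - 35 \cdot 2 \left(-1\right) 2 \left(-3\right) 29 = 0 \left(-35\right) \left(-4\right) \left(-3\right) 29 = 0 \cdot 140 \left(-3\right) 29 = 0 \left(-420\right) 29 = 0 \cdot 29 = 0$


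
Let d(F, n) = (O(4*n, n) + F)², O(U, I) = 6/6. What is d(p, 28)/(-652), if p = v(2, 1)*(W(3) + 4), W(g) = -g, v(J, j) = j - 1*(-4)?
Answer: -9/163 ≈ -0.055215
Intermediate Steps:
v(J, j) = 4 + j (v(J, j) = j + 4 = 4 + j)
O(U, I) = 1 (O(U, I) = 6*(⅙) = 1)
p = 5 (p = (4 + 1)*(-1*3 + 4) = 5*(-3 + 4) = 5*1 = 5)
d(F, n) = (1 + F)²
d(p, 28)/(-652) = (1 + 5)²/(-652) = 6²*(-1/652) = 36*(-1/652) = -9/163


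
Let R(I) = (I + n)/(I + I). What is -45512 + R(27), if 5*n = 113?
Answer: -6143996/135 ≈ -45511.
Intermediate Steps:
n = 113/5 (n = (1/5)*113 = 113/5 ≈ 22.600)
R(I) = (113/5 + I)/(2*I) (R(I) = (I + 113/5)/(I + I) = (113/5 + I)/((2*I)) = (113/5 + I)*(1/(2*I)) = (113/5 + I)/(2*I))
-45512 + R(27) = -45512 + (1/10)*(113 + 5*27)/27 = -45512 + (1/10)*(1/27)*(113 + 135) = -45512 + (1/10)*(1/27)*248 = -45512 + 124/135 = -6143996/135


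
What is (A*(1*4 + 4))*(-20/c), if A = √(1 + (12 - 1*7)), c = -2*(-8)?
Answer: -10*√6 ≈ -24.495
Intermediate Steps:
c = 16
A = √6 (A = √(1 + (12 - 7)) = √(1 + 5) = √6 ≈ 2.4495)
(A*(1*4 + 4))*(-20/c) = (√6*(1*4 + 4))*(-20/16) = (√6*(4 + 4))*(-20*1/16) = (√6*8)*(-5/4) = (8*√6)*(-5/4) = -10*√6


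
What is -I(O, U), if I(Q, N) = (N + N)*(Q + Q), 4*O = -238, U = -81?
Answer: -19278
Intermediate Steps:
O = -119/2 (O = (¼)*(-238) = -119/2 ≈ -59.500)
I(Q, N) = 4*N*Q (I(Q, N) = (2*N)*(2*Q) = 4*N*Q)
-I(O, U) = -4*(-81)*(-119)/2 = -1*19278 = -19278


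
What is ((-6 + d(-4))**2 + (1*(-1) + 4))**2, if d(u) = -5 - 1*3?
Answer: 39601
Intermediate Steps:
d(u) = -8 (d(u) = -5 - 3 = -8)
((-6 + d(-4))**2 + (1*(-1) + 4))**2 = ((-6 - 8)**2 + (1*(-1) + 4))**2 = ((-14)**2 + (-1 + 4))**2 = (196 + 3)**2 = 199**2 = 39601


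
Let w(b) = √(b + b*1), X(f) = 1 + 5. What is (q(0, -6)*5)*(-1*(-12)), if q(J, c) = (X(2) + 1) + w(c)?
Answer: 420 + 120*I*√3 ≈ 420.0 + 207.85*I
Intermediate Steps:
X(f) = 6
w(b) = √2*√b (w(b) = √(b + b) = √(2*b) = √2*√b)
q(J, c) = 7 + √2*√c (q(J, c) = (6 + 1) + √2*√c = 7 + √2*√c)
(q(0, -6)*5)*(-1*(-12)) = ((7 + √2*√(-6))*5)*(-1*(-12)) = ((7 + √2*(I*√6))*5)*12 = ((7 + 2*I*√3)*5)*12 = (35 + 10*I*√3)*12 = 420 + 120*I*√3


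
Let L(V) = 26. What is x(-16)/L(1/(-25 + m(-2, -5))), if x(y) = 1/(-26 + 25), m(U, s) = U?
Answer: -1/26 ≈ -0.038462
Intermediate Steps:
x(y) = -1 (x(y) = 1/(-1) = -1)
x(-16)/L(1/(-25 + m(-2, -5))) = -1/26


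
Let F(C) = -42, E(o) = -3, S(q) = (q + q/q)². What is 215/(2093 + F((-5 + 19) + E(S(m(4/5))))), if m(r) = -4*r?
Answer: 215/2051 ≈ 0.10483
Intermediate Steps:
S(q) = (1 + q)² (S(q) = (q + 1)² = (1 + q)²)
215/(2093 + F((-5 + 19) + E(S(m(4/5))))) = 215/(2093 - 42) = 215/2051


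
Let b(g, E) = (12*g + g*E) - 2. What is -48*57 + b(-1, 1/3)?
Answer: -8251/3 ≈ -2750.3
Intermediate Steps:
b(g, E) = -2 + 12*g + E*g (b(g, E) = (12*g + E*g) - 2 = -2 + 12*g + E*g)
-48*57 + b(-1, 1/3) = -48*57 + (-2 + 12*(-1) - 1/3) = -2736 + (-2 - 12 + (1/3)*(-1)) = -2736 + (-2 - 12 - 1/3) = -2736 - 43/3 = -8251/3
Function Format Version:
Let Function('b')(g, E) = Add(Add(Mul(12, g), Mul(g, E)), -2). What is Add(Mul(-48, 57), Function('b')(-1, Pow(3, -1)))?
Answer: Rational(-8251, 3) ≈ -2750.3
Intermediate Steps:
Function('b')(g, E) = Add(-2, Mul(12, g), Mul(E, g)) (Function('b')(g, E) = Add(Add(Mul(12, g), Mul(E, g)), -2) = Add(-2, Mul(12, g), Mul(E, g)))
Add(Mul(-48, 57), Function('b')(-1, Pow(3, -1))) = Add(Mul(-48, 57), Add(-2, Mul(12, -1), Mul(Pow(3, -1), -1))) = Add(-2736, Add(-2, -12, Mul(Rational(1, 3), -1))) = Add(-2736, Add(-2, -12, Rational(-1, 3))) = Add(-2736, Rational(-43, 3)) = Rational(-8251, 3)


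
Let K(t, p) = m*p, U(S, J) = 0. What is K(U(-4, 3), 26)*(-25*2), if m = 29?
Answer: -37700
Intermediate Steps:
K(t, p) = 29*p
K(U(-4, 3), 26)*(-25*2) = (29*26)*(-25*2) = 754*(-50) = -37700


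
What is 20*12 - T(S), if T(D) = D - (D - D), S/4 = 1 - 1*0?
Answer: 236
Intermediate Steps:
S = 4 (S = 4*(1 - 1*0) = 4*(1 + 0) = 4*1 = 4)
T(D) = D (T(D) = D - 1*0 = D + 0 = D)
20*12 - T(S) = 20*12 - 1*4 = 240 - 4 = 236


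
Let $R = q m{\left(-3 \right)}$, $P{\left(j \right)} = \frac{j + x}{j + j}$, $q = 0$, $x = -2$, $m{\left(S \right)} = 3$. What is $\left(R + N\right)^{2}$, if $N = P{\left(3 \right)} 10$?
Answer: $\frac{25}{9} \approx 2.7778$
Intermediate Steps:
$P{\left(j \right)} = \frac{-2 + j}{2 j}$ ($P{\left(j \right)} = \frac{j - 2}{j + j} = \frac{-2 + j}{2 j}$)
$R = 0$ ($R = 0 \cdot 3 = 0$)
$N = \frac{5}{3}$ ($N = \frac{-2 + 3}{2 \cdot 3} \cdot 10 = \frac{1}{2} \cdot \frac{1}{3} \cdot 1 \cdot 10 = \frac{1}{6} \cdot 10 = \frac{5}{3} \approx 1.6667$)
$\left(R + N\right)^{2} = \left(0 + \frac{5}{3}\right)^{2} = \left(\frac{5}{3}\right)^{2} = \frac{25}{9}$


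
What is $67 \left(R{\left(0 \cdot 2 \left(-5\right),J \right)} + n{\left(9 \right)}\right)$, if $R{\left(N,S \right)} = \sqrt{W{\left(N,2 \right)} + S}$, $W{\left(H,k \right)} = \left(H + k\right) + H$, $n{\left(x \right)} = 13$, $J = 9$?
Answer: $871 + 67 \sqrt{11} \approx 1093.2$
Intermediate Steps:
$W{\left(H,k \right)} = k + 2 H$
$R{\left(N,S \right)} = \sqrt{2 + S + 2 N}$ ($R{\left(N,S \right)} = \sqrt{\left(2 + 2 N\right) + S} = \sqrt{2 + S + 2 N}$)
$67 \left(R{\left(0 \cdot 2 \left(-5\right),J \right)} + n{\left(9 \right)}\right) = 67 \left(\sqrt{2 + 9 + 2 \cdot 0 \cdot 2 \left(-5\right)} + 13\right) = 67 \left(\sqrt{2 + 9 + 2 \cdot 0 \left(-5\right)} + 13\right) = 67 \left(\sqrt{2 + 9 + 2 \cdot 0} + 13\right) = 67 \left(\sqrt{2 + 9 + 0} + 13\right) = 67 \left(\sqrt{11} + 13\right) = 67 \left(13 + \sqrt{11}\right) = 871 + 67 \sqrt{11}$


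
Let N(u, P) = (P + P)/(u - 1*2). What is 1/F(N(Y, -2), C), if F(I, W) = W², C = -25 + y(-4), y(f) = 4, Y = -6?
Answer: 1/441 ≈ 0.0022676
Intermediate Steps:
N(u, P) = 2*P/(-2 + u) (N(u, P) = (2*P)/(u - 2) = (2*P)/(-2 + u) = 2*P/(-2 + u))
C = -21 (C = -25 + 4 = -21)
1/F(N(Y, -2), C) = 1/((-21)²) = 1/441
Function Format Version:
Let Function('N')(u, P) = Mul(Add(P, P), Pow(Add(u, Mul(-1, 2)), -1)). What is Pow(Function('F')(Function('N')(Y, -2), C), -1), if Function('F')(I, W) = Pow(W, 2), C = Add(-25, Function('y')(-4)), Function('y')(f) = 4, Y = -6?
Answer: Rational(1, 441) ≈ 0.0022676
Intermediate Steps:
Function('N')(u, P) = Mul(2, P, Pow(Add(-2, u), -1)) (Function('N')(u, P) = Mul(Mul(2, P), Pow(Add(u, -2), -1)) = Mul(Mul(2, P), Pow(Add(-2, u), -1)) = Mul(2, P, Pow(Add(-2, u), -1)))
C = -21 (C = Add(-25, 4) = -21)
Pow(Function('F')(Function('N')(Y, -2), C), -1) = Pow(Pow(-21, 2), -1) = Pow(441, -1) = Rational(1, 441)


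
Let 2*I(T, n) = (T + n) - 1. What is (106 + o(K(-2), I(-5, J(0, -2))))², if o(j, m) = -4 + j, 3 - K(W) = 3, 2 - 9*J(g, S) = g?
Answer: 10404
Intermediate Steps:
J(g, S) = 2/9 - g/9
I(T, n) = -½ + T/2 + n/2 (I(T, n) = ((T + n) - 1)/2 = (-1 + T + n)/2 = -½ + T/2 + n/2)
K(W) = 0 (K(W) = 3 - 1*3 = 3 - 3 = 0)
(106 + o(K(-2), I(-5, J(0, -2))))² = (106 + (-4 + 0))² = (106 - 4)² = 102² = 10404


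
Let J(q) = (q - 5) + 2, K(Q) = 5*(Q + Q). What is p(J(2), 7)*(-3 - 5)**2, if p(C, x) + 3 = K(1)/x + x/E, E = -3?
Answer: -5248/21 ≈ -249.90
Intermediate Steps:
K(Q) = 10*Q (K(Q) = 5*(2*Q) = 10*Q)
J(q) = -3 + q (J(q) = (-5 + q) + 2 = -3 + q)
p(C, x) = -3 + 10/x - x/3 (p(C, x) = -3 + ((10*1)/x + x/(-3)) = -3 + (10/x + x*(-1/3)) = -3 + (10/x - x/3) = -3 + 10/x - x/3)
p(J(2), 7)*(-3 - 5)**2 = (-3 + 10/7 - 1/3*7)*(-3 - 5)**2 = (-3 + 10*(1/7) - 7/3)*(-8)**2 = (-3 + 10/7 - 7/3)*64 = -82/21*64 = -5248/21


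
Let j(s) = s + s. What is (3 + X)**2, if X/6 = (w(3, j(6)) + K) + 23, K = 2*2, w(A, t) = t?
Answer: 56169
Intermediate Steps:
j(s) = 2*s
K = 4
X = 234 (X = 6*((2*6 + 4) + 23) = 6*((12 + 4) + 23) = 6*(16 + 23) = 6*39 = 234)
(3 + X)**2 = (3 + 234)**2 = 237**2 = 56169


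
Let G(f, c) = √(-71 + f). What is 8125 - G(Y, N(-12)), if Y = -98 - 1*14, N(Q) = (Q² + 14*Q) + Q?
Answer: 8125 - I*√183 ≈ 8125.0 - 13.528*I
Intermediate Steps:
N(Q) = Q² + 15*Q
Y = -112 (Y = -98 - 14 = -112)
8125 - G(Y, N(-12)) = 8125 - √(-71 - 112) = 8125 - √(-183) = 8125 - I*√183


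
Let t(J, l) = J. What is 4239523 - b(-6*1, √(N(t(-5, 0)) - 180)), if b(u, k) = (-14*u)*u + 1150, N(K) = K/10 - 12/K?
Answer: 4238877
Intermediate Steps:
N(K) = -12/K + K/10 (N(K) = K*(⅒) - 12/K = K/10 - 12/K = -12/K + K/10)
b(u, k) = 1150 - 14*u² (b(u, k) = -14*u² + 1150 = 1150 - 14*u²)
4239523 - b(-6*1, √(N(t(-5, 0)) - 180)) = 4239523 - (1150 - 14*(-6*1)²) = 4239523 - (1150 - 14*(-6)²) = 4239523 - (1150 - 14*36) = 4239523 - (1150 - 504) = 4239523 - 1*646 = 4239523 - 646 = 4238877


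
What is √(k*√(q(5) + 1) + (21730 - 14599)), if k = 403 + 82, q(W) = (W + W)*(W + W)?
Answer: √(7131 + 485*√101) ≈ 109.57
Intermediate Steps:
q(W) = 4*W² (q(W) = (2*W)*(2*W) = 4*W²)
k = 485
√(k*√(q(5) + 1) + (21730 - 14599)) = √(485*√(4*5² + 1) + (21730 - 14599)) = √(485*√(4*25 + 1) + 7131) = √(485*√(100 + 1) + 7131) = √(485*√101 + 7131) = √(7131 + 485*√101)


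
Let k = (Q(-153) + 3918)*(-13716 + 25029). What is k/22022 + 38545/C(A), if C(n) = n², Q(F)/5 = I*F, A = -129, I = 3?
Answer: 306394222349/366468102 ≈ 836.07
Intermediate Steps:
Q(F) = 15*F (Q(F) = 5*(3*F) = 15*F)
k = 18360999 (k = (15*(-153) + 3918)*(-13716 + 25029) = (-2295 + 3918)*11313 = 1623*11313 = 18360999)
k/22022 + 38545/C(A) = 18360999/22022 + 38545/((-129)²) = 18360999*(1/22022) + 38545/16641 = 18360999/22022 + 38545*(1/16641) = 18360999/22022 + 38545/16641 = 306394222349/366468102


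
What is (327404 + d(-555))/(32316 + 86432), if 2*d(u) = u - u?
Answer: 11693/4241 ≈ 2.7571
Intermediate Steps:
d(u) = 0 (d(u) = (u - u)/2 = (1/2)*0 = 0)
(327404 + d(-555))/(32316 + 86432) = (327404 + 0)/(32316 + 86432) = 327404/118748 = 327404*(1/118748) = 11693/4241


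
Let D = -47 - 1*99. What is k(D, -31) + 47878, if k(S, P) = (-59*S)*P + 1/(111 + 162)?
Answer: -59829587/273 ≈ -2.1916e+5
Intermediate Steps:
D = -146 (D = -47 - 99 = -146)
k(S, P) = 1/273 - 59*P*S (k(S, P) = -59*P*S + 1/273 = 1/273 - 59*P*S)
k(D, -31) + 47878 = (1/273 - 59*(-31)*(-146)) + 47878 = (1/273 - 267034) + 47878 = -72900281/273 + 47878 = -59829587/273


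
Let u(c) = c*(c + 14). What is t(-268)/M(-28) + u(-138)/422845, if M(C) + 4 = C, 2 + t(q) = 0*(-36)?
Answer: 696637/6765520 ≈ 0.10297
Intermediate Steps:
t(q) = -2 (t(q) = -2 + 0*(-36) = -2 + 0 = -2)
M(C) = -4 + C
u(c) = c*(14 + c)
t(-268)/M(-28) + u(-138)/422845 = -2/(-4 - 28) - 138*(14 - 138)/422845 = -2/(-32) - 138*(-124)*(1/422845) = -2*(-1/32) + 17112*(1/422845) = 1/16 + 17112/422845 = 696637/6765520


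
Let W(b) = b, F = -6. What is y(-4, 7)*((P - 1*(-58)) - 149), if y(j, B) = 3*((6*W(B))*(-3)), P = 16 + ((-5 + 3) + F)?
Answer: 31374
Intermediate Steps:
P = 8 (P = 16 + ((-5 + 3) - 6) = 16 + (-2 - 6) = 16 - 8 = 8)
y(j, B) = -54*B (y(j, B) = 3*((6*B)*(-3)) = 3*(-18*B) = -54*B)
y(-4, 7)*((P - 1*(-58)) - 149) = (-54*7)*((8 - 1*(-58)) - 149) = -378*((8 + 58) - 149) = -378*(66 - 149) = -378*(-83) = 31374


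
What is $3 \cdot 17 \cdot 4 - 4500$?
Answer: $-4296$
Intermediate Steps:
$3 \cdot 17 \cdot 4 - 4500 = 51 \cdot 4 - 4500 = 204 - 4500 = -4296$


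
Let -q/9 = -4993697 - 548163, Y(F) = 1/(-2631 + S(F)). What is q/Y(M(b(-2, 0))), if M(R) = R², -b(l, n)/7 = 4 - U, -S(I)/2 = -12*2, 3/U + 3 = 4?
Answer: -128831619420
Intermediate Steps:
U = 3 (U = 3/(-3 + 4) = 3/1 = 3*1 = 3)
S(I) = 48 (S(I) = -(-24)*2 = -2*(-24) = 48)
b(l, n) = -7 (b(l, n) = -7*(4 - 1*3) = -7*(4 - 3) = -7*1 = -7)
Y(F) = -1/2583 (Y(F) = 1/(-2631 + 48) = 1/(-2583) = -1/2583)
q = 49876740 (q = -9*(-4993697 - 548163) = -9*(-5541860) = 49876740)
q/Y(M(b(-2, 0))) = 49876740/(-1/2583) = 49876740*(-2583) = -128831619420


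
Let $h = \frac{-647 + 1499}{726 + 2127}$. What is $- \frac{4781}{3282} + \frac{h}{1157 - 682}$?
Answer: $- \frac{239862793}{164729050} \approx -1.4561$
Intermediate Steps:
$h = \frac{284}{951}$ ($h = \frac{852}{2853} = 852 \cdot \frac{1}{2853} = \frac{284}{951} \approx 0.29863$)
$- \frac{4781}{3282} + \frac{h}{1157 - 682} = - \frac{4781}{3282} + \frac{284}{951 \left(1157 - 682\right)} = \left(-4781\right) \frac{1}{3282} + \frac{284}{951 \left(1157 - 682\right)} = - \frac{4781}{3282} + \frac{284}{951 \cdot 475} = - \frac{4781}{3282} + \frac{284}{951} \cdot \frac{1}{475} = - \frac{4781}{3282} + \frac{284}{451725} = - \frac{239862793}{164729050}$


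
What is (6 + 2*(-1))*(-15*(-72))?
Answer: 4320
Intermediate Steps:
(6 + 2*(-1))*(-15*(-72)) = (6 - 2)*1080 = 4*1080 = 4320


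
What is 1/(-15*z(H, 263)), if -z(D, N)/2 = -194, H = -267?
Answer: -1/5820 ≈ -0.00017182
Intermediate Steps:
z(D, N) = 388 (z(D, N) = -2*(-194) = 388)
1/(-15*z(H, 263)) = 1/(-15*388) = 1/(-5820) = -1/5820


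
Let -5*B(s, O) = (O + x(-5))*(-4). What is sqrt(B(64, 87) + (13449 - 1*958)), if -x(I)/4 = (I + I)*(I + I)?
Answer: sqrt(306015)/5 ≈ 110.64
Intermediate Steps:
x(I) = -16*I**2 (x(I) = -4*(I + I)*(I + I) = -4*2*I*2*I = -16*I**2)
B(s, O) = -320 + 4*O/5 (B(s, O) = -(O - 16*(-5)**2)*(-4)/5 = -(O - 16*25)*(-4)/5 = -(O - 400)*(-4)/5 = -(-400 + O)*(-4)/5 = -(1600 - 4*O)/5 = -320 + 4*O/5)
sqrt(B(64, 87) + (13449 - 1*958)) = sqrt((-320 + (4/5)*87) + (13449 - 1*958)) = sqrt((-320 + 348/5) + (13449 - 958)) = sqrt(-1252/5 + 12491) = sqrt(61203/5) = sqrt(306015)/5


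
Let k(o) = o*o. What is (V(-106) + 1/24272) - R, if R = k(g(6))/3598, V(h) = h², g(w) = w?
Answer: 490623190311/43665328 ≈ 11236.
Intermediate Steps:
k(o) = o²
R = 18/1799 (R = 6²/3598 = 36*(1/3598) = 18/1799 ≈ 0.010006)
(V(-106) + 1/24272) - R = ((-106)² + 1/24272) - 1*18/1799 = (11236 + 1/24272) - 18/1799 = 272720193/24272 - 18/1799 = 490623190311/43665328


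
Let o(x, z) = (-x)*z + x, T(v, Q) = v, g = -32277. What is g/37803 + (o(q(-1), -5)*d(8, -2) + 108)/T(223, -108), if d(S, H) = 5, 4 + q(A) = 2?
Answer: -1794409/2810023 ≈ -0.63857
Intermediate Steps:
q(A) = -2 (q(A) = -4 + 2 = -2)
o(x, z) = x - x*z (o(x, z) = -x*z + x = x - x*z)
g/37803 + (o(q(-1), -5)*d(8, -2) + 108)/T(223, -108) = -32277/37803 + (-2*(1 - 1*(-5))*5 + 108)/223 = -32277*1/37803 + (-2*(1 + 5)*5 + 108)*(1/223) = -10759/12601 + (-2*6*5 + 108)*(1/223) = -10759/12601 + (-12*5 + 108)*(1/223) = -10759/12601 + (-60 + 108)*(1/223) = -10759/12601 + 48*(1/223) = -10759/12601 + 48/223 = -1794409/2810023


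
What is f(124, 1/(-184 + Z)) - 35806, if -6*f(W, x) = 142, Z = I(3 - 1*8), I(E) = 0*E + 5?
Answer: -107489/3 ≈ -35830.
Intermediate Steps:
I(E) = 5 (I(E) = 0 + 5 = 5)
Z = 5
f(W, x) = -71/3 (f(W, x) = -1/6*142 = -71/3)
f(124, 1/(-184 + Z)) - 35806 = -71/3 - 35806 = -107489/3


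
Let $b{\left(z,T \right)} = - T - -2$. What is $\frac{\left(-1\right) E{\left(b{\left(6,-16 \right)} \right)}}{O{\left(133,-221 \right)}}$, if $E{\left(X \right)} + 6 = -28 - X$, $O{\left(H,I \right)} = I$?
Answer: $- \frac{4}{17} \approx -0.23529$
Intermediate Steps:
$b{\left(z,T \right)} = 2 - T$ ($b{\left(z,T \right)} = - T + 2 = 2 - T$)
$E{\left(X \right)} = -34 - X$ ($E{\left(X \right)} = -6 - \left(28 + X\right) = -34 - X$)
$\frac{\left(-1\right) E{\left(b{\left(6,-16 \right)} \right)}}{O{\left(133,-221 \right)}} = \frac{\left(-1\right) \left(-34 - \left(2 - -16\right)\right)}{-221} = - (-34 - \left(2 + 16\right)) \left(- \frac{1}{221}\right) = - (-34 - 18) \left(- \frac{1}{221}\right) = \left(-1\right) \left(-52\right) \left(- \frac{1}{221}\right) = 52 \left(- \frac{1}{221}\right) = - \frac{4}{17}$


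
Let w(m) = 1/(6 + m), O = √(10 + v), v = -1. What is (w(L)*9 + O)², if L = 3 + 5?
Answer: 2601/196 ≈ 13.270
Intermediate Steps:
O = 3 (O = √(10 - 1) = √9 = 3)
L = 8
(w(L)*9 + O)² = (9/(6 + 8) + 3)² = (9/14 + 3)² = (51/14)² = 2601/196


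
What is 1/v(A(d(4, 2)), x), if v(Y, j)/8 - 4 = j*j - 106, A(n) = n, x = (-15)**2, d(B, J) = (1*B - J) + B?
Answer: 1/404184 ≈ 2.4741e-6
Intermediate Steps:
d(B, J) = -J + 2*B (d(B, J) = (B - J) + B = -J + 2*B)
x = 225
v(Y, j) = -816 + 8*j**2 (v(Y, j) = 32 + 8*(j*j - 106) = 32 + 8*(j**2 - 106) = 32 + 8*(-106 + j**2) = 32 + (-848 + 8*j**2) = -816 + 8*j**2)
1/v(A(d(4, 2)), x) = 1/(-816 + 8*225**2) = 1/(-816 + 8*50625) = 1/(-816 + 405000) = 1/404184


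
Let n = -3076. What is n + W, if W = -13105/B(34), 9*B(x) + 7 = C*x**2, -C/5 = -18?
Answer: -320123453/104033 ≈ -3077.1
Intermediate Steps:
C = 90 (C = -5*(-18) = 90)
B(x) = -7/9 + 10*x**2 (B(x) = -7/9 + (90*x**2)/9 = -7/9 + 10*x**2)
W = -117945/104033 (W = -13105/(-7/9 + 10*34**2) = -13105/(-7/9 + 10*1156) = -13105/(-7/9 + 11560) = -13105/104033/9 = -13105*9/104033 = -117945/104033 ≈ -1.1337)
n + W = -3076 - 117945/104033 = -320123453/104033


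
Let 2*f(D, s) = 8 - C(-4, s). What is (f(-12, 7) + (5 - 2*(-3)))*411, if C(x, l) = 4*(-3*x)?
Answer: -3699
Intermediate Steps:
C(x, l) = -12*x
f(D, s) = -20 (f(D, s) = (8 - (-12)*(-4))/2 = (8 - 1*48)/2 = (8 - 48)/2 = (½)*(-40) = -20)
(f(-12, 7) + (5 - 2*(-3)))*411 = (-20 + (5 - 2*(-3)))*411 = (-20 + (5 + 6))*411 = (-20 + 11)*411 = -9*411 = -3699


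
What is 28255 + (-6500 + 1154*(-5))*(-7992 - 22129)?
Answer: 369612925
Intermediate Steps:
28255 + (-6500 + 1154*(-5))*(-7992 - 22129) = 28255 + (-6500 - 5770)*(-30121) = 28255 - 12270*(-30121) = 28255 + 369584670 = 369612925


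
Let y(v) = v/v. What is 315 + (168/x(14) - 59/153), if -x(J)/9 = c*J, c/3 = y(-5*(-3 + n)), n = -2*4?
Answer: 48068/153 ≈ 314.17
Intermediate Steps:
n = -8
y(v) = 1
c = 3 (c = 3*1 = 3)
x(J) = -27*J
315 + (168/x(14) - 59/153) = 315 + (168/((-27*14)) - 59/153) = 315 + (168/(-378) - 59*1/153) = 315 + (168*(-1/378) - 59/153) = 315 + (-4/9 - 59/153) = 315 - 127/153 = 48068/153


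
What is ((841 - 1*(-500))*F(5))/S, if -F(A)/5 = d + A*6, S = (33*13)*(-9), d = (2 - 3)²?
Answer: 23095/429 ≈ 53.834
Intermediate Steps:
d = 1 (d = (-1)² = 1)
S = -3861 (S = 429*(-9) = -3861)
F(A) = -5 - 30*A (F(A) = -5*(1 + A*6) = -5*(1 + 6*A) = -5 - 30*A)
((841 - 1*(-500))*F(5))/S = ((841 - 1*(-500))*(-5 - 30*5))/(-3861) = ((841 + 500)*(-5 - 150))*(-1/3861) = (1341*(-155))*(-1/3861) = -207855*(-1/3861) = 23095/429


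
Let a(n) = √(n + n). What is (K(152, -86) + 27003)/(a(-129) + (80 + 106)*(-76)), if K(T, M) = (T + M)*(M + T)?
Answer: -73881804/33304459 - 10453*I*√258/66608918 ≈ -2.2184 - 0.0025207*I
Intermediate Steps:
K(T, M) = (M + T)² (K(T, M) = (M + T)*(M + T) = (M + T)²)
a(n) = √2*√n (a(n) = √(2*n) = √2*√n)
(K(152, -86) + 27003)/(a(-129) + (80 + 106)*(-76)) = ((-86 + 152)² + 27003)/(√2*√(-129) + (80 + 106)*(-76)) = (66² + 27003)/(√2*(I*√129) + 186*(-76)) = (4356 + 27003)/(I*√258 - 14136) = 31359/(-14136 + I*√258)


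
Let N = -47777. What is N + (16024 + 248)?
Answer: -31505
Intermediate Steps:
N + (16024 + 248) = -47777 + (16024 + 248) = -47777 + 16272 = -31505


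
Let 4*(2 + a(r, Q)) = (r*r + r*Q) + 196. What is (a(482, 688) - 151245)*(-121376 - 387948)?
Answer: 5201726012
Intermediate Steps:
a(r, Q) = 47 + r²/4 + Q*r/4 (a(r, Q) = -2 + ((r*r + r*Q) + 196)/4 = -2 + ((r² + Q*r) + 196)/4 = -2 + (196 + r² + Q*r)/4 = -2 + (49 + r²/4 + Q*r/4) = 47 + r²/4 + Q*r/4)
(a(482, 688) - 151245)*(-121376 - 387948) = ((47 + (¼)*482² + (¼)*688*482) - 151245)*(-121376 - 387948) = ((47 + (¼)*232324 + 82904) - 151245)*(-509324) = ((47 + 58081 + 82904) - 151245)*(-509324) = (141032 - 151245)*(-509324) = -10213*(-509324) = 5201726012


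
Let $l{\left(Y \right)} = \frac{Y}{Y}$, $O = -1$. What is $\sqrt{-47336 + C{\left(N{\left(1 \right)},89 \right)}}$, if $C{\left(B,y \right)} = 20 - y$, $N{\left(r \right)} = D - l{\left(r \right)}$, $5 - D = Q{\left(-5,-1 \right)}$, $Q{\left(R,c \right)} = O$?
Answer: $i \sqrt{47405} \approx 217.73 i$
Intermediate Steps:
$l{\left(Y \right)} = 1$
$Q{\left(R,c \right)} = -1$
$D = 6$ ($D = 5 - -1 = 5 + 1 = 6$)
$N{\left(r \right)} = 5$ ($N{\left(r \right)} = 6 - 1 = 5$)
$\sqrt{-47336 + C{\left(N{\left(1 \right)},89 \right)}} = \sqrt{-47336 + \left(20 - 89\right)} = \sqrt{-47336 - 69} = \sqrt{-47405} = i \sqrt{47405}$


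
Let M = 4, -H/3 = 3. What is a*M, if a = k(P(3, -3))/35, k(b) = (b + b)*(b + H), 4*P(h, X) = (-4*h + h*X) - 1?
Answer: 638/35 ≈ 18.229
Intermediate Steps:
P(h, X) = -1/4 - h + X*h/4 (P(h, X) = ((-4*h + h*X) - 1)/4 = ((-4*h + X*h) - 1)/4 = (-1 - 4*h + X*h)/4 = -1/4 - h + X*h/4)
H = -9 (H = -3*3 = -9)
k(b) = 2*b*(-9 + b) (k(b) = (b + b)*(b - 9) = (2*b)*(-9 + b) = 2*b*(-9 + b))
a = 319/70 (a = (2*(-1/4 - 1*3 + (1/4)*(-3)*3)*(-9 + (-1/4 - 1*3 + (1/4)*(-3)*3)))/35 = (2*(-1/4 - 3 - 9/4)*(-9 + (-1/4 - 3 - 9/4)))*(1/35) = (2*(-11/2)*(-9 - 11/2))*(1/35) = (2*(-11/2)*(-29/2))*(1/35) = (319/2)*(1/35) = 319/70 ≈ 4.5571)
a*M = (319/70)*4 = 638/35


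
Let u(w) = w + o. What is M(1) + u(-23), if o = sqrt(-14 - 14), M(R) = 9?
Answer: -14 + 2*I*sqrt(7) ≈ -14.0 + 5.2915*I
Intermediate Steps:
o = 2*I*sqrt(7) (o = sqrt(-28) = 2*I*sqrt(7) ≈ 5.2915*I)
u(w) = w + 2*I*sqrt(7)
M(1) + u(-23) = 9 + (-23 + 2*I*sqrt(7)) = -14 + 2*I*sqrt(7)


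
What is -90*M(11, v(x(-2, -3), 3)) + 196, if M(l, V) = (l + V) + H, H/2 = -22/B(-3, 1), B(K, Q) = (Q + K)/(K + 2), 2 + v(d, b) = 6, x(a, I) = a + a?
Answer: 826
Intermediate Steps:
x(a, I) = 2*a
v(d, b) = 4 (v(d, b) = -2 + 6 = 4)
B(K, Q) = (K + Q)/(2 + K)
H = -22 (H = 2*(-22*(2 - 3)/(-3 + 1)) = 2*(-22/(-2/(-1))) = 2*(-22/((-1*(-2)))) = 2*(-22/2) = 2*(-22*1/2) = 2*(-11) = -22)
M(l, V) = -22 + V + l (M(l, V) = (l + V) - 22 = (V + l) - 22 = -22 + V + l)
-90*M(11, v(x(-2, -3), 3)) + 196 = -90*(-22 + 4 + 11) + 196 = -90*(-7) + 196 = 630 + 196 = 826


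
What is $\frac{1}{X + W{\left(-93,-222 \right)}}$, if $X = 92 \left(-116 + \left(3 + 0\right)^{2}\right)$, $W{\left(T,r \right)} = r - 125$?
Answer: $- \frac{1}{10191} \approx -9.8126 \cdot 10^{-5}$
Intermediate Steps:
$W{\left(T,r \right)} = -125 + r$
$X = -9844$ ($X = 92 \left(-116 + 3^{2}\right) = 92 \left(-116 + 9\right) = 92 \left(-107\right) = -9844$)
$\frac{1}{X + W{\left(-93,-222 \right)}} = \frac{1}{-9844 - 347} = \frac{1}{-10191} = - \frac{1}{10191}$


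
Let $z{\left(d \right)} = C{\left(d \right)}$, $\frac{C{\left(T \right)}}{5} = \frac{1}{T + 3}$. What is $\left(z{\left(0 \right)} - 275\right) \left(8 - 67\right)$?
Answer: $\frac{48380}{3} \approx 16127.0$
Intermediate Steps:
$C{\left(T \right)} = \frac{5}{3 + T}$ ($C{\left(T \right)} = \frac{5}{T + 3} = \frac{5}{3 + T}$)
$z{\left(d \right)} = \frac{5}{3 + d}$
$\left(z{\left(0 \right)} - 275\right) \left(8 - 67\right) = \left(\frac{5}{3 + 0} - 275\right) \left(8 - 67\right) = \left(\frac{5}{3} - 275\right) \left(-59\right) = \left(- \frac{820}{3}\right) \left(-59\right) = \frac{48380}{3}$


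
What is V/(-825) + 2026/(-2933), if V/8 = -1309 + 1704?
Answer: -2187946/483945 ≈ -4.5211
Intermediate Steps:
V = 3160 (V = 8*(-1309 + 1704) = 8*395 = 3160)
V/(-825) + 2026/(-2933) = 3160/(-825) + 2026/(-2933) = 3160*(-1/825) + 2026*(-1/2933) = -632/165 - 2026/2933 = -2187946/483945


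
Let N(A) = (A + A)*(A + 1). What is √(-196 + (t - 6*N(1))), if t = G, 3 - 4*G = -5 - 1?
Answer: I*√871/2 ≈ 14.756*I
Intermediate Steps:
N(A) = 2*A*(1 + A) (N(A) = (2*A)*(1 + A) = 2*A*(1 + A))
G = 9/4 (G = ¾ - (-5 - 1)/4 = ¾ - ¼*(-6) = ¾ + 3/2 = 9/4 ≈ 2.2500)
t = 9/4 ≈ 2.2500
√(-196 + (t - 6*N(1))) = √(-196 + (9/4 - 12*(1 + 1))) = √(-196 + (9/4 - 12*2)) = √(-196 + (9/4 - 6*4)) = √(-196 + (9/4 - 24)) = √(-196 - 87/4) = √(-871/4) = I*√871/2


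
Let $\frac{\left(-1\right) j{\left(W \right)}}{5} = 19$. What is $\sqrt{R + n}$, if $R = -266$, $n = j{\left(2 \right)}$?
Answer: $19 i \approx 19.0 i$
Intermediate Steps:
$j{\left(W \right)} = -95$ ($j{\left(W \right)} = \left(-5\right) 19 = -95$)
$n = -95$
$\sqrt{R + n} = \sqrt{-266 - 95} = \sqrt{-361} = 19 i$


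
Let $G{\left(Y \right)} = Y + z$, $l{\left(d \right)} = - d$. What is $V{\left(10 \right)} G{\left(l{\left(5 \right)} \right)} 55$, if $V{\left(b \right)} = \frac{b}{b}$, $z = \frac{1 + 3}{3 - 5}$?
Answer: $-385$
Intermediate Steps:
$z = -2$ ($z = \frac{4}{-2} = 4 \left(- \frac{1}{2}\right) = -2$)
$V{\left(b \right)} = 1$
$G{\left(Y \right)} = -2 + Y$ ($G{\left(Y \right)} = Y - 2 = -2 + Y$)
$V{\left(10 \right)} G{\left(l{\left(5 \right)} \right)} 55 = 1 \left(-2 - 5\right) 55 = 1 \left(-7\right) 55 = \left(-7\right) 55 = -385$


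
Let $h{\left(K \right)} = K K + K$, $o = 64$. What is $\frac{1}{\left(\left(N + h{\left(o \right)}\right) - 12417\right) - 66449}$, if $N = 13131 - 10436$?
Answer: $- \frac{1}{72011} \approx -1.3887 \cdot 10^{-5}$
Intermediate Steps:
$N = 2695$ ($N = 13131 - 10436 = 2695$)
$h{\left(K \right)} = K + K^{2}$ ($h{\left(K \right)} = K^{2} + K = K + K^{2}$)
$\frac{1}{\left(\left(N + h{\left(o \right)}\right) - 12417\right) - 66449} = \frac{1}{\left(\left(2695 + 64 \left(1 + 64\right)\right) - 12417\right) - 66449} = \frac{1}{\left(\left(2695 + 64 \cdot 65\right) - 12417\right) - 66449} = \frac{1}{\left(\left(2695 + 4160\right) - 12417\right) - 66449} = \frac{1}{\left(6855 - 12417\right) - 66449} = \frac{1}{-5562 - 66449} = \frac{1}{-72011} = - \frac{1}{72011}$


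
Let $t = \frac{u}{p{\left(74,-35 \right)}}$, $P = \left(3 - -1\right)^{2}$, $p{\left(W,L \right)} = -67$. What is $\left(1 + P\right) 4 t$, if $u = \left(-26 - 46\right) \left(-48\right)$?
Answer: $- \frac{235008}{67} \approx -3507.6$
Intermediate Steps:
$P = 16$ ($P = \left(3 + 1\right)^{2} = 4^{2} = 16$)
$u = 3456$ ($u = \left(-72\right) \left(-48\right) = 3456$)
$t = - \frac{3456}{67}$ ($t = \frac{3456}{-67} = 3456 \left(- \frac{1}{67}\right) = - \frac{3456}{67} \approx -51.582$)
$\left(1 + P\right) 4 t = \left(1 + 16\right) 4 \left(- \frac{3456}{67}\right) = 17 \cdot 4 \left(- \frac{3456}{67}\right) = 68 \left(- \frac{3456}{67}\right) = - \frac{235008}{67}$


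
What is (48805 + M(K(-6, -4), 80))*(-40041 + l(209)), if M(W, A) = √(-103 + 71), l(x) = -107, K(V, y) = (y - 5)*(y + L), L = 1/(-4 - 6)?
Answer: -1959423140 - 160592*I*√2 ≈ -1.9594e+9 - 2.2711e+5*I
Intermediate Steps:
L = -⅒ (L = 1/(-10) = -⅒ ≈ -0.10000)
K(V, y) = (-5 + y)*(-⅒ + y) (K(V, y) = (y - 5)*(y - ⅒) = (-5 + y)*(-⅒ + y))
M(W, A) = 4*I*√2 (M(W, A) = √(-32) = 4*I*√2)
(48805 + M(K(-6, -4), 80))*(-40041 + l(209)) = (48805 + 4*I*√2)*(-40041 - 107) = (48805 + 4*I*√2)*(-40148) = -1959423140 - 160592*I*√2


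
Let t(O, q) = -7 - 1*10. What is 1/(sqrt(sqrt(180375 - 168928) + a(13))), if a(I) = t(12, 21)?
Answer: 1/sqrt(-17 + sqrt(11447)) ≈ 0.10541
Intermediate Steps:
t(O, q) = -17 (t(O, q) = -7 - 10 = -17)
a(I) = -17
1/(sqrt(sqrt(180375 - 168928) + a(13))) = 1/(sqrt(sqrt(180375 - 168928) - 17)) = 1/(sqrt(sqrt(11447) - 17)) = 1/(sqrt(-17 + sqrt(11447))) = 1/sqrt(-17 + sqrt(11447))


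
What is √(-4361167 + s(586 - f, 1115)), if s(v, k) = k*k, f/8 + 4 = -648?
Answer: 3*I*√346438 ≈ 1765.8*I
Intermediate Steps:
f = -5216 (f = -32 + 8*(-648) = -32 - 5184 = -5216)
s(v, k) = k²
√(-4361167 + s(586 - f, 1115)) = √(-4361167 + 1115²) = √(-4361167 + 1243225) = √(-3117942) = 3*I*√346438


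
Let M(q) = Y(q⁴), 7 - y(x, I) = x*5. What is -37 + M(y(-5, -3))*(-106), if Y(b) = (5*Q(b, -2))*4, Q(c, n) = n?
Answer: 4203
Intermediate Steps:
y(x, I) = 7 - 5*x (y(x, I) = 7 - x*5 = 7 - 5*x)
Y(b) = -40 (Y(b) = (5*(-2))*4 = -10*4 = -40)
M(q) = -40
-37 + M(y(-5, -3))*(-106) = -37 - 40*(-106) = -37 + 4240 = 4203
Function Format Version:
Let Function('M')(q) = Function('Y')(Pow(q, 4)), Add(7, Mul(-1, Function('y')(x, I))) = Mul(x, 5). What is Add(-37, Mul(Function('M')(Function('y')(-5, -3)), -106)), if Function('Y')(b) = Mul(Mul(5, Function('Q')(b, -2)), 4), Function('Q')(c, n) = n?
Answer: 4203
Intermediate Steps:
Function('y')(x, I) = Add(7, Mul(-5, x)) (Function('y')(x, I) = Add(7, Mul(-1, Mul(x, 5))) = Add(7, Mul(-1, Mul(5, x))) = Add(7, Mul(-5, x)))
Function('Y')(b) = -40 (Function('Y')(b) = Mul(Mul(5, -2), 4) = Mul(-10, 4) = -40)
Function('M')(q) = -40
Add(-37, Mul(Function('M')(Function('y')(-5, -3)), -106)) = Add(-37, Mul(-40, -106)) = Add(-37, 4240) = 4203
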